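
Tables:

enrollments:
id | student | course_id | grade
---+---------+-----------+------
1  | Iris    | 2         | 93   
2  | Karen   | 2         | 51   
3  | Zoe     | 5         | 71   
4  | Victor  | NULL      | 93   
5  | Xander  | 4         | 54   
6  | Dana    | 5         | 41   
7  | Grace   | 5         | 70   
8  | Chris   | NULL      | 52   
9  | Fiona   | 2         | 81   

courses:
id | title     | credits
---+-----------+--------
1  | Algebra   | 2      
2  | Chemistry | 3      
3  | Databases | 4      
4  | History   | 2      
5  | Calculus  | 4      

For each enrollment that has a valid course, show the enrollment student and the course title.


INNER JOIN keeps only enrollments rows whose course_id matches an id in courses. Walk through each enrollment:
  - enrollment 1 (Iris): course_id=2 -> matches Chemistry
  - enrollment 2 (Karen): course_id=2 -> matches Chemistry
  - enrollment 3 (Zoe): course_id=5 -> matches Calculus
  - enrollment 4 (Victor): course_id=NULL, no match -> dropped
  - enrollment 5 (Xander): course_id=4 -> matches History
  - enrollment 6 (Dana): course_id=5 -> matches Calculus
  - enrollment 7 (Grace): course_id=5 -> matches Calculus
  - enrollment 8 (Chris): course_id=NULL, no match -> dropped
  - enrollment 9 (Fiona): course_id=2 -> matches Chemistry
So 2 of 9 rows are dropped.

SQL:
SELECT a.student, b.title AS course
FROM enrollments a
INNER JOIN courses b ON a.course_id = b.id

Result:
student | course   
--------+----------
Iris    | Chemistry
Karen   | Chemistry
Zoe     | Calculus 
Xander  | History  
Dana    | Calculus 
Grace   | Calculus 
Fiona   | Chemistry


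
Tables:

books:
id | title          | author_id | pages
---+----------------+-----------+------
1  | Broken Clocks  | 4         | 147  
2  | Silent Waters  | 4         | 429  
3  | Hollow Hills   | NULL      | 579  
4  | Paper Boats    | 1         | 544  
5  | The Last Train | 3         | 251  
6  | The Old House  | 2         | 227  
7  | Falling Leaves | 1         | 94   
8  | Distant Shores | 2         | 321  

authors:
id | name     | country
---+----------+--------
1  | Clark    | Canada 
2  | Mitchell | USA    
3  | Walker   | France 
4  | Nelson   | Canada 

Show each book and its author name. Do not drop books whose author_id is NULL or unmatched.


LEFT JOIN keeps every row from books (the left table); where author_id has no match in authors, the author columns become NULL. Walk through each book:
  - book 1 (Broken Clocks): author_id=4 -> matches Nelson
  - book 2 (Silent Waters): author_id=4 -> matches Nelson
  - book 3 (Hollow Hills): author_id=NULL, no match -> kept with NULL
  - book 4 (Paper Boats): author_id=1 -> matches Clark
  - book 5 (The Last Train): author_id=3 -> matches Walker
  - book 6 (The Old House): author_id=2 -> matches Mitchell
  - book 7 (Falling Leaves): author_id=1 -> matches Clark
  - book 8 (Distant Shores): author_id=2 -> matches Mitchell
All 8 rows appear; 1 has NULL author.

SQL:
SELECT a.title, b.name AS author
FROM books a
LEFT JOIN authors b ON a.author_id = b.id

Result:
title          | author  
---------------+---------
Broken Clocks  | Nelson  
Silent Waters  | Nelson  
Hollow Hills   | NULL    
Paper Boats    | Clark   
The Last Train | Walker  
The Old House  | Mitchell
Falling Leaves | Clark   
Distant Shores | Mitchell


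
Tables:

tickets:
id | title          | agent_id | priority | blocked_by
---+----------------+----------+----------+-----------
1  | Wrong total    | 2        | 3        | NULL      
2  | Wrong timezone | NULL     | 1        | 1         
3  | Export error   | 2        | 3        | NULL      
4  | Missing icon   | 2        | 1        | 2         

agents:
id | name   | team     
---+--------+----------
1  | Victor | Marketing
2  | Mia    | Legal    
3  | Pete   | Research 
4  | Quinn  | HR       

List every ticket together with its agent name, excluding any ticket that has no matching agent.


INNER JOIN keeps only tickets rows whose agent_id matches an id in agents. Walk through each ticket:
  - ticket 1 (Wrong total): agent_id=2 -> matches Mia
  - ticket 2 (Wrong timezone): agent_id=NULL, no match -> dropped
  - ticket 3 (Export error): agent_id=2 -> matches Mia
  - ticket 4 (Missing icon): agent_id=2 -> matches Mia
So 1 of 4 rows is dropped.

SQL:
SELECT a.title, b.name AS agent
FROM tickets a
INNER JOIN agents b ON a.agent_id = b.id

Result:
title        | agent
-------------+------
Wrong total  | Mia  
Export error | Mia  
Missing icon | Mia  


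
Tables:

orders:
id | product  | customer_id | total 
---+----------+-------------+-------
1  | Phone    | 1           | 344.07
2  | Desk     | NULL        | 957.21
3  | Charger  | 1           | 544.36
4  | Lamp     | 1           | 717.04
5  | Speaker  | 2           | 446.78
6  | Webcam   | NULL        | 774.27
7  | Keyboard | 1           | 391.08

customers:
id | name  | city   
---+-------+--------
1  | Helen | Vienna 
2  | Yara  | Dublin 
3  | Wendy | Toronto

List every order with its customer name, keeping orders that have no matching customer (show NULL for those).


LEFT JOIN keeps every row from orders (the left table); where customer_id has no match in customers, the customer columns become NULL. Walk through each order:
  - order 1 (Phone): customer_id=1 -> matches Helen
  - order 2 (Desk): customer_id=NULL, no match -> kept with NULL
  - order 3 (Charger): customer_id=1 -> matches Helen
  - order 4 (Lamp): customer_id=1 -> matches Helen
  - order 5 (Speaker): customer_id=2 -> matches Yara
  - order 6 (Webcam): customer_id=NULL, no match -> kept with NULL
  - order 7 (Keyboard): customer_id=1 -> matches Helen
All 7 rows appear; 2 have NULL customer.

SQL:
SELECT a.product, b.name AS customer
FROM orders a
LEFT JOIN customers b ON a.customer_id = b.id

Result:
product  | customer
---------+---------
Phone    | Helen   
Desk     | NULL    
Charger  | Helen   
Lamp     | Helen   
Speaker  | Yara    
Webcam   | NULL    
Keyboard | Helen   


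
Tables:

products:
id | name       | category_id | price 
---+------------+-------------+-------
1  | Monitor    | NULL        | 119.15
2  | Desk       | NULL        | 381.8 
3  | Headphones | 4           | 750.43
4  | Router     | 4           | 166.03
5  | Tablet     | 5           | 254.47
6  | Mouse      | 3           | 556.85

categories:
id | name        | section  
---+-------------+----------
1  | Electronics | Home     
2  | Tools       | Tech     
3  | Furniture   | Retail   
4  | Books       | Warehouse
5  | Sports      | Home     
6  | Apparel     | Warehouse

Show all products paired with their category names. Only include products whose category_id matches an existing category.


INNER JOIN keeps only products rows whose category_id matches an id in categories. Walk through each product:
  - product 1 (Monitor): category_id=NULL, no match -> dropped
  - product 2 (Desk): category_id=NULL, no match -> dropped
  - product 3 (Headphones): category_id=4 -> matches Books
  - product 4 (Router): category_id=4 -> matches Books
  - product 5 (Tablet): category_id=5 -> matches Sports
  - product 6 (Mouse): category_id=3 -> matches Furniture
So 2 of 6 rows are dropped.

SQL:
SELECT a.name, b.name AS category
FROM products a
INNER JOIN categories b ON a.category_id = b.id

Result:
name       | category 
-----------+----------
Headphones | Books    
Router     | Books    
Tablet     | Sports   
Mouse      | Furniture


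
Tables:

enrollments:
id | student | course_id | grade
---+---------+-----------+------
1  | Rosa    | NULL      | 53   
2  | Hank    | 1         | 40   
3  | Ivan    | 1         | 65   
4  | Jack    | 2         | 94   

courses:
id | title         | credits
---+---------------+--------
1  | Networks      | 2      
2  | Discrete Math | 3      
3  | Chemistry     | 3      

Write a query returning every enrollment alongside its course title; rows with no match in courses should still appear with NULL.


LEFT JOIN keeps every row from enrollments (the left table); where course_id has no match in courses, the course columns become NULL. Walk through each enrollment:
  - enrollment 1 (Rosa): course_id=NULL, no match -> kept with NULL
  - enrollment 2 (Hank): course_id=1 -> matches Networks
  - enrollment 3 (Ivan): course_id=1 -> matches Networks
  - enrollment 4 (Jack): course_id=2 -> matches Discrete Math
All 4 rows appear; 1 has NULL course.

SQL:
SELECT a.student, b.title AS course
FROM enrollments a
LEFT JOIN courses b ON a.course_id = b.id

Result:
student | course       
--------+--------------
Rosa    | NULL         
Hank    | Networks     
Ivan    | Networks     
Jack    | Discrete Math


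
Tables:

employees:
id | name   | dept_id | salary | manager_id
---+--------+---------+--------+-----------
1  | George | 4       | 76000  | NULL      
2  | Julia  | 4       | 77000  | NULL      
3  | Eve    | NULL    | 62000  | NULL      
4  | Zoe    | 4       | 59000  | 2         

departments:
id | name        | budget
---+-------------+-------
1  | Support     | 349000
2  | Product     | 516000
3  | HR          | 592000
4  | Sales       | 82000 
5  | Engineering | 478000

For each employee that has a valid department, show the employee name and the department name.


INNER JOIN keeps only employees rows whose dept_id matches an id in departments. Walk through each employee:
  - employee 1 (George): dept_id=4 -> matches Sales
  - employee 2 (Julia): dept_id=4 -> matches Sales
  - employee 3 (Eve): dept_id=NULL, no match -> dropped
  - employee 4 (Zoe): dept_id=4 -> matches Sales
So 1 of 4 rows is dropped.

SQL:
SELECT a.name, b.name AS department
FROM employees a
INNER JOIN departments b ON a.dept_id = b.id

Result:
name   | department
-------+-----------
George | Sales     
Julia  | Sales     
Zoe    | Sales     


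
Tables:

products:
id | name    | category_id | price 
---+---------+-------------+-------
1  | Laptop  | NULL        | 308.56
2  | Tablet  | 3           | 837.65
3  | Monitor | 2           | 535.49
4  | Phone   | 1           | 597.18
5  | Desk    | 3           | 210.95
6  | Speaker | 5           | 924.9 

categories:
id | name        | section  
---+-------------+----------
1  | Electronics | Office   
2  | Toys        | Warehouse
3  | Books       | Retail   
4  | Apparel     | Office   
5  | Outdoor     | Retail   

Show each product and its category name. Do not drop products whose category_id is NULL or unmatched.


LEFT JOIN keeps every row from products (the left table); where category_id has no match in categories, the category columns become NULL. Walk through each product:
  - product 1 (Laptop): category_id=NULL, no match -> kept with NULL
  - product 2 (Tablet): category_id=3 -> matches Books
  - product 3 (Monitor): category_id=2 -> matches Toys
  - product 4 (Phone): category_id=1 -> matches Electronics
  - product 5 (Desk): category_id=3 -> matches Books
  - product 6 (Speaker): category_id=5 -> matches Outdoor
All 6 rows appear; 1 has NULL category.

SQL:
SELECT a.name, b.name AS category
FROM products a
LEFT JOIN categories b ON a.category_id = b.id

Result:
name    | category   
--------+------------
Laptop  | NULL       
Tablet  | Books      
Monitor | Toys       
Phone   | Electronics
Desk    | Books      
Speaker | Outdoor    


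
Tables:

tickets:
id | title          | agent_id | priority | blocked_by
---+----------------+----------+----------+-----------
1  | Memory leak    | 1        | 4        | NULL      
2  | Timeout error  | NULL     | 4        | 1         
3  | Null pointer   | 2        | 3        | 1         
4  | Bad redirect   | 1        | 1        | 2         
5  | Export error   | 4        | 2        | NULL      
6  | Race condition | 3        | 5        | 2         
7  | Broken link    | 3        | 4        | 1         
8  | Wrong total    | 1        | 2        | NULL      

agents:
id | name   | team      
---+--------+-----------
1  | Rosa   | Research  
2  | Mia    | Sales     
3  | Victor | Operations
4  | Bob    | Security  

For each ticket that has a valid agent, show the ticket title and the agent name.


INNER JOIN keeps only tickets rows whose agent_id matches an id in agents. Walk through each ticket:
  - ticket 1 (Memory leak): agent_id=1 -> matches Rosa
  - ticket 2 (Timeout error): agent_id=NULL, no match -> dropped
  - ticket 3 (Null pointer): agent_id=2 -> matches Mia
  - ticket 4 (Bad redirect): agent_id=1 -> matches Rosa
  - ticket 5 (Export error): agent_id=4 -> matches Bob
  - ticket 6 (Race condition): agent_id=3 -> matches Victor
  - ticket 7 (Broken link): agent_id=3 -> matches Victor
  - ticket 8 (Wrong total): agent_id=1 -> matches Rosa
So 1 of 8 rows is dropped.

SQL:
SELECT a.title, b.name AS agent
FROM tickets a
INNER JOIN agents b ON a.agent_id = b.id

Result:
title          | agent 
---------------+-------
Memory leak    | Rosa  
Null pointer   | Mia   
Bad redirect   | Rosa  
Export error   | Bob   
Race condition | Victor
Broken link    | Victor
Wrong total    | Rosa  


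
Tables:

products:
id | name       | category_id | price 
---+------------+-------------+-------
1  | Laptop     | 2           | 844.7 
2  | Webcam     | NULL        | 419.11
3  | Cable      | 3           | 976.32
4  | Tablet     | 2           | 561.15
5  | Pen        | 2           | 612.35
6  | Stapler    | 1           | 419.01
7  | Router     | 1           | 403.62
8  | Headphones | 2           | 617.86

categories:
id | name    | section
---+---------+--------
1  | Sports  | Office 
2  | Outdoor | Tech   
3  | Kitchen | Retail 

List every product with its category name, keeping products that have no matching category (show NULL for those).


LEFT JOIN keeps every row from products (the left table); where category_id has no match in categories, the category columns become NULL. Walk through each product:
  - product 1 (Laptop): category_id=2 -> matches Outdoor
  - product 2 (Webcam): category_id=NULL, no match -> kept with NULL
  - product 3 (Cable): category_id=3 -> matches Kitchen
  - product 4 (Tablet): category_id=2 -> matches Outdoor
  - product 5 (Pen): category_id=2 -> matches Outdoor
  - product 6 (Stapler): category_id=1 -> matches Sports
  - product 7 (Router): category_id=1 -> matches Sports
  - product 8 (Headphones): category_id=2 -> matches Outdoor
All 8 rows appear; 1 has NULL category.

SQL:
SELECT a.name, b.name AS category
FROM products a
LEFT JOIN categories b ON a.category_id = b.id

Result:
name       | category
-----------+---------
Laptop     | Outdoor 
Webcam     | NULL    
Cable      | Kitchen 
Tablet     | Outdoor 
Pen        | Outdoor 
Stapler    | Sports  
Router     | Sports  
Headphones | Outdoor 


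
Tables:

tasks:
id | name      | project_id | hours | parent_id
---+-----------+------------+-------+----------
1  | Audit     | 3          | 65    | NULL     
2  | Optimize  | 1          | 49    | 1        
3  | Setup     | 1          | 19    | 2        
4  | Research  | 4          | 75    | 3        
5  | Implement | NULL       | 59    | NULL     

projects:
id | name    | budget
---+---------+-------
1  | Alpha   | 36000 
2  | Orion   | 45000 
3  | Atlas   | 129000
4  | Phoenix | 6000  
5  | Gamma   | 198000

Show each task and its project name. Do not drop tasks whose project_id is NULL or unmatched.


LEFT JOIN keeps every row from tasks (the left table); where project_id has no match in projects, the project columns become NULL. Walk through each task:
  - task 1 (Audit): project_id=3 -> matches Atlas
  - task 2 (Optimize): project_id=1 -> matches Alpha
  - task 3 (Setup): project_id=1 -> matches Alpha
  - task 4 (Research): project_id=4 -> matches Phoenix
  - task 5 (Implement): project_id=NULL, no match -> kept with NULL
All 5 rows appear; 1 has NULL project.

SQL:
SELECT a.name, b.name AS project
FROM tasks a
LEFT JOIN projects b ON a.project_id = b.id

Result:
name      | project
----------+--------
Audit     | Atlas  
Optimize  | Alpha  
Setup     | Alpha  
Research  | Phoenix
Implement | NULL   


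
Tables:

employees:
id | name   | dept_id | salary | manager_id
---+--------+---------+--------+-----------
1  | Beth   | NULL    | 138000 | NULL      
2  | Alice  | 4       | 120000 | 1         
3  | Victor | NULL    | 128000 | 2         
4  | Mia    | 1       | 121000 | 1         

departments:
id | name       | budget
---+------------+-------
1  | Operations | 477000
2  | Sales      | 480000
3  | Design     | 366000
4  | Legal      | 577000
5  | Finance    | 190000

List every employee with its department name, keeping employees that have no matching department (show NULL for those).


LEFT JOIN keeps every row from employees (the left table); where dept_id has no match in departments, the department columns become NULL. Walk through each employee:
  - employee 1 (Beth): dept_id=NULL, no match -> kept with NULL
  - employee 2 (Alice): dept_id=4 -> matches Legal
  - employee 3 (Victor): dept_id=NULL, no match -> kept with NULL
  - employee 4 (Mia): dept_id=1 -> matches Operations
All 4 rows appear; 2 have NULL department.

SQL:
SELECT a.name, b.name AS department
FROM employees a
LEFT JOIN departments b ON a.dept_id = b.id

Result:
name   | department
-------+-----------
Beth   | NULL      
Alice  | Legal     
Victor | NULL      
Mia    | Operations


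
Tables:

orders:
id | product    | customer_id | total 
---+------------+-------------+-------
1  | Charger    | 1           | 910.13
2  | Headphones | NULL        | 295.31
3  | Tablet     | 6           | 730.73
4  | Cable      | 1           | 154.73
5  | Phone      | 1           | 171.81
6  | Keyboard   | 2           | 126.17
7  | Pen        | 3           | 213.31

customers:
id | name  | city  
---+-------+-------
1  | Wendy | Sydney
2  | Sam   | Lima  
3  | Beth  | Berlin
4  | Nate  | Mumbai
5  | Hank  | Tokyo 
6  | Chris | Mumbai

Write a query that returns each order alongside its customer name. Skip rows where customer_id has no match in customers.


INNER JOIN keeps only orders rows whose customer_id matches an id in customers. Walk through each order:
  - order 1 (Charger): customer_id=1 -> matches Wendy
  - order 2 (Headphones): customer_id=NULL, no match -> dropped
  - order 3 (Tablet): customer_id=6 -> matches Chris
  - order 4 (Cable): customer_id=1 -> matches Wendy
  - order 5 (Phone): customer_id=1 -> matches Wendy
  - order 6 (Keyboard): customer_id=2 -> matches Sam
  - order 7 (Pen): customer_id=3 -> matches Beth
So 1 of 7 rows is dropped.

SQL:
SELECT a.product, b.name AS customer
FROM orders a
INNER JOIN customers b ON a.customer_id = b.id

Result:
product  | customer
---------+---------
Charger  | Wendy   
Tablet   | Chris   
Cable    | Wendy   
Phone    | Wendy   
Keyboard | Sam     
Pen      | Beth    


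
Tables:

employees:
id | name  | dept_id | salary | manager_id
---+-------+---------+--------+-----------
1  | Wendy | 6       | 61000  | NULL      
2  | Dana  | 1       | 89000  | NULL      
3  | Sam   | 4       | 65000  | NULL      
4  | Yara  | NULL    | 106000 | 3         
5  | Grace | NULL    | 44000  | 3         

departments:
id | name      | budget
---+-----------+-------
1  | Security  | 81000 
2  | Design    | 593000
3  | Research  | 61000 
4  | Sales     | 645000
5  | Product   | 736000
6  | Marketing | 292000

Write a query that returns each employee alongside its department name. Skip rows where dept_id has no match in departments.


INNER JOIN keeps only employees rows whose dept_id matches an id in departments. Walk through each employee:
  - employee 1 (Wendy): dept_id=6 -> matches Marketing
  - employee 2 (Dana): dept_id=1 -> matches Security
  - employee 3 (Sam): dept_id=4 -> matches Sales
  - employee 4 (Yara): dept_id=NULL, no match -> dropped
  - employee 5 (Grace): dept_id=NULL, no match -> dropped
So 2 of 5 rows are dropped.

SQL:
SELECT a.name, b.name AS department
FROM employees a
INNER JOIN departments b ON a.dept_id = b.id

Result:
name  | department
------+-----------
Wendy | Marketing 
Dana  | Security  
Sam   | Sales     


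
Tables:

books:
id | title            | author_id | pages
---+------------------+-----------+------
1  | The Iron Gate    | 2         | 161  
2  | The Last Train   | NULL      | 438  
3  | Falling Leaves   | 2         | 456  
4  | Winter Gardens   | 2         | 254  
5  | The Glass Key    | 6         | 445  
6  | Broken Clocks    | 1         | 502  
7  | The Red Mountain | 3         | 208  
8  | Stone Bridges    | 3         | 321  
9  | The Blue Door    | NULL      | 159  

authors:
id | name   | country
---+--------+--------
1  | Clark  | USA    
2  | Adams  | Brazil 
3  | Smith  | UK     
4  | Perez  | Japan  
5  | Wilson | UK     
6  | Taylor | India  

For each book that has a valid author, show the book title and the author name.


INNER JOIN keeps only books rows whose author_id matches an id in authors. Walk through each book:
  - book 1 (The Iron Gate): author_id=2 -> matches Adams
  - book 2 (The Last Train): author_id=NULL, no match -> dropped
  - book 3 (Falling Leaves): author_id=2 -> matches Adams
  - book 4 (Winter Gardens): author_id=2 -> matches Adams
  - book 5 (The Glass Key): author_id=6 -> matches Taylor
  - book 6 (Broken Clocks): author_id=1 -> matches Clark
  - book 7 (The Red Mountain): author_id=3 -> matches Smith
  - book 8 (Stone Bridges): author_id=3 -> matches Smith
  - book 9 (The Blue Door): author_id=NULL, no match -> dropped
So 2 of 9 rows are dropped.

SQL:
SELECT a.title, b.name AS author
FROM books a
INNER JOIN authors b ON a.author_id = b.id

Result:
title            | author
-----------------+-------
The Iron Gate    | Adams 
Falling Leaves   | Adams 
Winter Gardens   | Adams 
The Glass Key    | Taylor
Broken Clocks    | Clark 
The Red Mountain | Smith 
Stone Bridges    | Smith 


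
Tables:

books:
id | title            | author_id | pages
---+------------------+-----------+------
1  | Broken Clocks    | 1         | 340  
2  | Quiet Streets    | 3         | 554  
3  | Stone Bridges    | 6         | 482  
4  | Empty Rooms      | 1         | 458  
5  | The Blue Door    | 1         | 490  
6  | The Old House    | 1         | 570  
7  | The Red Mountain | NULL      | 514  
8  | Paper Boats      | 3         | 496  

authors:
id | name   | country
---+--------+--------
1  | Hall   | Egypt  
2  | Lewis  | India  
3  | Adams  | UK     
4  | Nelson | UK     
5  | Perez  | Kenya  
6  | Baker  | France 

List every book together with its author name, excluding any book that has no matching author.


INNER JOIN keeps only books rows whose author_id matches an id in authors. Walk through each book:
  - book 1 (Broken Clocks): author_id=1 -> matches Hall
  - book 2 (Quiet Streets): author_id=3 -> matches Adams
  - book 3 (Stone Bridges): author_id=6 -> matches Baker
  - book 4 (Empty Rooms): author_id=1 -> matches Hall
  - book 5 (The Blue Door): author_id=1 -> matches Hall
  - book 6 (The Old House): author_id=1 -> matches Hall
  - book 7 (The Red Mountain): author_id=NULL, no match -> dropped
  - book 8 (Paper Boats): author_id=3 -> matches Adams
So 1 of 8 rows is dropped.

SQL:
SELECT a.title, b.name AS author
FROM books a
INNER JOIN authors b ON a.author_id = b.id

Result:
title         | author
--------------+-------
Broken Clocks | Hall  
Quiet Streets | Adams 
Stone Bridges | Baker 
Empty Rooms   | Hall  
The Blue Door | Hall  
The Old House | Hall  
Paper Boats   | Adams 


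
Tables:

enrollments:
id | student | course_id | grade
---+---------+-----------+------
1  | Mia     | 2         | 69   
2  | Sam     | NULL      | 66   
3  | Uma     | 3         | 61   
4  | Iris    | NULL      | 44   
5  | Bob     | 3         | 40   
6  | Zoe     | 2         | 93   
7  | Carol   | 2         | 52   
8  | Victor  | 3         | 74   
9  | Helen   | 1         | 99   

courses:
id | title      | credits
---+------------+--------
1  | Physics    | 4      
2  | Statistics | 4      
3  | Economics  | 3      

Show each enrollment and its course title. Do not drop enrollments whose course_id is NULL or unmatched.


LEFT JOIN keeps every row from enrollments (the left table); where course_id has no match in courses, the course columns become NULL. Walk through each enrollment:
  - enrollment 1 (Mia): course_id=2 -> matches Statistics
  - enrollment 2 (Sam): course_id=NULL, no match -> kept with NULL
  - enrollment 3 (Uma): course_id=3 -> matches Economics
  - enrollment 4 (Iris): course_id=NULL, no match -> kept with NULL
  - enrollment 5 (Bob): course_id=3 -> matches Economics
  - enrollment 6 (Zoe): course_id=2 -> matches Statistics
  - enrollment 7 (Carol): course_id=2 -> matches Statistics
  - enrollment 8 (Victor): course_id=3 -> matches Economics
  - enrollment 9 (Helen): course_id=1 -> matches Physics
All 9 rows appear; 2 have NULL course.

SQL:
SELECT a.student, b.title AS course
FROM enrollments a
LEFT JOIN courses b ON a.course_id = b.id

Result:
student | course    
--------+-----------
Mia     | Statistics
Sam     | NULL      
Uma     | Economics 
Iris    | NULL      
Bob     | Economics 
Zoe     | Statistics
Carol   | Statistics
Victor  | Economics 
Helen   | Physics   


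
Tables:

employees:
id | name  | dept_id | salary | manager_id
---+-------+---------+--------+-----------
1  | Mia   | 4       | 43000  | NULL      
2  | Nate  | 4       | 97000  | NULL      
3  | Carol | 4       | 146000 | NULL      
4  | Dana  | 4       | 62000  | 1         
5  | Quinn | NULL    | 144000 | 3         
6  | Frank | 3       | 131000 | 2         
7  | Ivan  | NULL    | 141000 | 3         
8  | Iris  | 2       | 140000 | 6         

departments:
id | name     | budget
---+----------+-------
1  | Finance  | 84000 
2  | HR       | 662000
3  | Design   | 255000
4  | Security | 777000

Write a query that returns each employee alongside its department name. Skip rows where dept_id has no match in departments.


INNER JOIN keeps only employees rows whose dept_id matches an id in departments. Walk through each employee:
  - employee 1 (Mia): dept_id=4 -> matches Security
  - employee 2 (Nate): dept_id=4 -> matches Security
  - employee 3 (Carol): dept_id=4 -> matches Security
  - employee 4 (Dana): dept_id=4 -> matches Security
  - employee 5 (Quinn): dept_id=NULL, no match -> dropped
  - employee 6 (Frank): dept_id=3 -> matches Design
  - employee 7 (Ivan): dept_id=NULL, no match -> dropped
  - employee 8 (Iris): dept_id=2 -> matches HR
So 2 of 8 rows are dropped.

SQL:
SELECT a.name, b.name AS department
FROM employees a
INNER JOIN departments b ON a.dept_id = b.id

Result:
name  | department
------+-----------
Mia   | Security  
Nate  | Security  
Carol | Security  
Dana  | Security  
Frank | Design    
Iris  | HR        


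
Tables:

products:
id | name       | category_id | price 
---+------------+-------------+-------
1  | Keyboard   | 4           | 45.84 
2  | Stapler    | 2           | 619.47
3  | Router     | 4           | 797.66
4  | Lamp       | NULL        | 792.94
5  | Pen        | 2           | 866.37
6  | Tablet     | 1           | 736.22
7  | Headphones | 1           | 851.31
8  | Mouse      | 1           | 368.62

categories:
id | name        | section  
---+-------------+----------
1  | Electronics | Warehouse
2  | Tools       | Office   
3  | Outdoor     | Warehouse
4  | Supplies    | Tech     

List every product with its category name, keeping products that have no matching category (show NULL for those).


LEFT JOIN keeps every row from products (the left table); where category_id has no match in categories, the category columns become NULL. Walk through each product:
  - product 1 (Keyboard): category_id=4 -> matches Supplies
  - product 2 (Stapler): category_id=2 -> matches Tools
  - product 3 (Router): category_id=4 -> matches Supplies
  - product 4 (Lamp): category_id=NULL, no match -> kept with NULL
  - product 5 (Pen): category_id=2 -> matches Tools
  - product 6 (Tablet): category_id=1 -> matches Electronics
  - product 7 (Headphones): category_id=1 -> matches Electronics
  - product 8 (Mouse): category_id=1 -> matches Electronics
All 8 rows appear; 1 has NULL category.

SQL:
SELECT a.name, b.name AS category
FROM products a
LEFT JOIN categories b ON a.category_id = b.id

Result:
name       | category   
-----------+------------
Keyboard   | Supplies   
Stapler    | Tools      
Router     | Supplies   
Lamp       | NULL       
Pen        | Tools      
Tablet     | Electronics
Headphones | Electronics
Mouse      | Electronics


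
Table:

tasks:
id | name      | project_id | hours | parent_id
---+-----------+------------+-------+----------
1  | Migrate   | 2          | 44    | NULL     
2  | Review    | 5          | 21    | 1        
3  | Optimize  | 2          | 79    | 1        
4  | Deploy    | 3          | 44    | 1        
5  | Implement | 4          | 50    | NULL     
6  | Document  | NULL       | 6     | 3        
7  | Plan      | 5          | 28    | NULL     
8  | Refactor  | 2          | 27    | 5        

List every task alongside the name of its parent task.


This is a self-join: tasks is joined to a second copy of itself, matching each row's parent_id to another row's id. Use LEFT JOIN so rows with parent_id=NULL are kept.
  - task 1 (Migrate): parent_id=NULL -> NULL
  - task 2 (Review): parent_id=1 -> Migrate
  - task 3 (Optimize): parent_id=1 -> Migrate
  - task 4 (Deploy): parent_id=1 -> Migrate
  - task 5 (Implement): parent_id=NULL -> NULL
  - task 6 (Document): parent_id=3 -> Optimize
  - task 7 (Plan): parent_id=NULL -> NULL
  - task 8 (Refactor): parent_id=5 -> Implement

SQL:
SELECT a.name AS item, b.name AS parent
FROM tasks a
LEFT JOIN tasks b ON a.parent_id = b.id

Result:
item      | parent   
----------+----------
Migrate   | NULL     
Review    | Migrate  
Optimize  | Migrate  
Deploy    | Migrate  
Implement | NULL     
Document  | Optimize 
Plan      | NULL     
Refactor  | Implement


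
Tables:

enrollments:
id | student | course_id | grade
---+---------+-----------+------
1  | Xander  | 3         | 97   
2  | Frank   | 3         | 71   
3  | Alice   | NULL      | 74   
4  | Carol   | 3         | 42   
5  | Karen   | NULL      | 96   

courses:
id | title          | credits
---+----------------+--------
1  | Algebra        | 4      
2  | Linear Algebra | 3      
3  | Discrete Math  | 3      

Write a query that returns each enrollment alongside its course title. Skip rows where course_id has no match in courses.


INNER JOIN keeps only enrollments rows whose course_id matches an id in courses. Walk through each enrollment:
  - enrollment 1 (Xander): course_id=3 -> matches Discrete Math
  - enrollment 2 (Frank): course_id=3 -> matches Discrete Math
  - enrollment 3 (Alice): course_id=NULL, no match -> dropped
  - enrollment 4 (Carol): course_id=3 -> matches Discrete Math
  - enrollment 5 (Karen): course_id=NULL, no match -> dropped
So 2 of 5 rows are dropped.

SQL:
SELECT a.student, b.title AS course
FROM enrollments a
INNER JOIN courses b ON a.course_id = b.id

Result:
student | course       
--------+--------------
Xander  | Discrete Math
Frank   | Discrete Math
Carol   | Discrete Math


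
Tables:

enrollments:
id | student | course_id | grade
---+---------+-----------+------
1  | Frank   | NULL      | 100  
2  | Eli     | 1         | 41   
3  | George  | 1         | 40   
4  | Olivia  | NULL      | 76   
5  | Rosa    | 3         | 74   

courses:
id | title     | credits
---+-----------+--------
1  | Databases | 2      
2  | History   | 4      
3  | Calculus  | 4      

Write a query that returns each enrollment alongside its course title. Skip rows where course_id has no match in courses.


INNER JOIN keeps only enrollments rows whose course_id matches an id in courses. Walk through each enrollment:
  - enrollment 1 (Frank): course_id=NULL, no match -> dropped
  - enrollment 2 (Eli): course_id=1 -> matches Databases
  - enrollment 3 (George): course_id=1 -> matches Databases
  - enrollment 4 (Olivia): course_id=NULL, no match -> dropped
  - enrollment 5 (Rosa): course_id=3 -> matches Calculus
So 2 of 5 rows are dropped.

SQL:
SELECT a.student, b.title AS course
FROM enrollments a
INNER JOIN courses b ON a.course_id = b.id

Result:
student | course   
--------+----------
Eli     | Databases
George  | Databases
Rosa    | Calculus 


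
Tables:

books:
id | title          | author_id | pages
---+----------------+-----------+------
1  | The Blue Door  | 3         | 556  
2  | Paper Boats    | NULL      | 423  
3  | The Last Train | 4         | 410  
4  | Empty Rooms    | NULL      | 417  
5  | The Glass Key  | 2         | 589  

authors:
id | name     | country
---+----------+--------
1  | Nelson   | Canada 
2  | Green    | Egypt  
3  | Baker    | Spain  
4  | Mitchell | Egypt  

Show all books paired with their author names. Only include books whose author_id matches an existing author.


INNER JOIN keeps only books rows whose author_id matches an id in authors. Walk through each book:
  - book 1 (The Blue Door): author_id=3 -> matches Baker
  - book 2 (Paper Boats): author_id=NULL, no match -> dropped
  - book 3 (The Last Train): author_id=4 -> matches Mitchell
  - book 4 (Empty Rooms): author_id=NULL, no match -> dropped
  - book 5 (The Glass Key): author_id=2 -> matches Green
So 2 of 5 rows are dropped.

SQL:
SELECT a.title, b.name AS author
FROM books a
INNER JOIN authors b ON a.author_id = b.id

Result:
title          | author  
---------------+---------
The Blue Door  | Baker   
The Last Train | Mitchell
The Glass Key  | Green   


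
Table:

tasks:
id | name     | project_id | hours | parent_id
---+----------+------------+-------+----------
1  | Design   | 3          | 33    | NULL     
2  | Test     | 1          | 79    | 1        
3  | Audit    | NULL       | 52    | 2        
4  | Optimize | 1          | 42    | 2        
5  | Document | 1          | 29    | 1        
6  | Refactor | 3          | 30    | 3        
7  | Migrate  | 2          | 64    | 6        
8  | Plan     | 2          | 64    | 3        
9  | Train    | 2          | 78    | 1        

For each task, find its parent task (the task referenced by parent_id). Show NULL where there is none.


This is a self-join: tasks is joined to a second copy of itself, matching each row's parent_id to another row's id. Use LEFT JOIN so rows with parent_id=NULL are kept.
  - task 1 (Design): parent_id=NULL -> NULL
  - task 2 (Test): parent_id=1 -> Design
  - task 3 (Audit): parent_id=2 -> Test
  - task 4 (Optimize): parent_id=2 -> Test
  - task 5 (Document): parent_id=1 -> Design
  - task 6 (Refactor): parent_id=3 -> Audit
  - task 7 (Migrate): parent_id=6 -> Refactor
  - task 8 (Plan): parent_id=3 -> Audit
  - task 9 (Train): parent_id=1 -> Design

SQL:
SELECT a.name AS item, b.name AS parent
FROM tasks a
LEFT JOIN tasks b ON a.parent_id = b.id

Result:
item     | parent  
---------+---------
Design   | NULL    
Test     | Design  
Audit    | Test    
Optimize | Test    
Document | Design  
Refactor | Audit   
Migrate  | Refactor
Plan     | Audit   
Train    | Design  


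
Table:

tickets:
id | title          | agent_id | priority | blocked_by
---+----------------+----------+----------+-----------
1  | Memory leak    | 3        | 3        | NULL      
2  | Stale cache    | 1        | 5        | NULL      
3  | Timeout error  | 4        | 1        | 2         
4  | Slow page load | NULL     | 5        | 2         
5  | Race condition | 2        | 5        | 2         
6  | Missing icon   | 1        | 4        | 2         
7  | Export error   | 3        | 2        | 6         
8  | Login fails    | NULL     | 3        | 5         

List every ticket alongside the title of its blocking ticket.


This is a self-join: tickets is joined to a second copy of itself, matching each row's blocked_by to another row's id. Use LEFT JOIN so rows with blocked_by=NULL are kept.
  - ticket 1 (Memory leak): blocked_by=NULL -> NULL
  - ticket 2 (Stale cache): blocked_by=NULL -> NULL
  - ticket 3 (Timeout error): blocked_by=2 -> Stale cache
  - ticket 4 (Slow page load): blocked_by=2 -> Stale cache
  - ticket 5 (Race condition): blocked_by=2 -> Stale cache
  - ticket 6 (Missing icon): blocked_by=2 -> Stale cache
  - ticket 7 (Export error): blocked_by=6 -> Missing icon
  - ticket 8 (Login fails): blocked_by=5 -> Race condition

SQL:
SELECT a.title AS item, b.title AS blocked_by
FROM tickets a
LEFT JOIN tickets b ON a.blocked_by = b.id

Result:
item           | blocked_by    
---------------+---------------
Memory leak    | NULL          
Stale cache    | NULL          
Timeout error  | Stale cache   
Slow page load | Stale cache   
Race condition | Stale cache   
Missing icon   | Stale cache   
Export error   | Missing icon  
Login fails    | Race condition


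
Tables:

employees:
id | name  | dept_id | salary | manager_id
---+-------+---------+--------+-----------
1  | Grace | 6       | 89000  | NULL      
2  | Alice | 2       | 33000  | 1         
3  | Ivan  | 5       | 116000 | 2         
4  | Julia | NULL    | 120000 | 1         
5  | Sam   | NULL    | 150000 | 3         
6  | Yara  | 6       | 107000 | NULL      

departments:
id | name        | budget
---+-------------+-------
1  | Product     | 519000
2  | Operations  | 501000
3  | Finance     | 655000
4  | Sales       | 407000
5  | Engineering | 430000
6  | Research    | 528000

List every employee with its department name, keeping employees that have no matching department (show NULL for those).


LEFT JOIN keeps every row from employees (the left table); where dept_id has no match in departments, the department columns become NULL. Walk through each employee:
  - employee 1 (Grace): dept_id=6 -> matches Research
  - employee 2 (Alice): dept_id=2 -> matches Operations
  - employee 3 (Ivan): dept_id=5 -> matches Engineering
  - employee 4 (Julia): dept_id=NULL, no match -> kept with NULL
  - employee 5 (Sam): dept_id=NULL, no match -> kept with NULL
  - employee 6 (Yara): dept_id=6 -> matches Research
All 6 rows appear; 2 have NULL department.

SQL:
SELECT a.name, b.name AS department
FROM employees a
LEFT JOIN departments b ON a.dept_id = b.id

Result:
name  | department 
------+------------
Grace | Research   
Alice | Operations 
Ivan  | Engineering
Julia | NULL       
Sam   | NULL       
Yara  | Research   


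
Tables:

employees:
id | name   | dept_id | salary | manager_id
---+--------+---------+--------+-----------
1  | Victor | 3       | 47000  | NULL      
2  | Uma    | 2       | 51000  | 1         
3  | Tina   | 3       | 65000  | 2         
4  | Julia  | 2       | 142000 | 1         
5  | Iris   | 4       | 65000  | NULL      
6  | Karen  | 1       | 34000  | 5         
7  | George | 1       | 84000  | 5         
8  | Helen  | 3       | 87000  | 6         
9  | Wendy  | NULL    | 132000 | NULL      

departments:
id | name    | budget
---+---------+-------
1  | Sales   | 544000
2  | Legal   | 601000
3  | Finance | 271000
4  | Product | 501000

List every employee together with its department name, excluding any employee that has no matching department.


INNER JOIN keeps only employees rows whose dept_id matches an id in departments. Walk through each employee:
  - employee 1 (Victor): dept_id=3 -> matches Finance
  - employee 2 (Uma): dept_id=2 -> matches Legal
  - employee 3 (Tina): dept_id=3 -> matches Finance
  - employee 4 (Julia): dept_id=2 -> matches Legal
  - employee 5 (Iris): dept_id=4 -> matches Product
  - employee 6 (Karen): dept_id=1 -> matches Sales
  - employee 7 (George): dept_id=1 -> matches Sales
  - employee 8 (Helen): dept_id=3 -> matches Finance
  - employee 9 (Wendy): dept_id=NULL, no match -> dropped
So 1 of 9 rows is dropped.

SQL:
SELECT a.name, b.name AS department
FROM employees a
INNER JOIN departments b ON a.dept_id = b.id

Result:
name   | department
-------+-----------
Victor | Finance   
Uma    | Legal     
Tina   | Finance   
Julia  | Legal     
Iris   | Product   
Karen  | Sales     
George | Sales     
Helen  | Finance   


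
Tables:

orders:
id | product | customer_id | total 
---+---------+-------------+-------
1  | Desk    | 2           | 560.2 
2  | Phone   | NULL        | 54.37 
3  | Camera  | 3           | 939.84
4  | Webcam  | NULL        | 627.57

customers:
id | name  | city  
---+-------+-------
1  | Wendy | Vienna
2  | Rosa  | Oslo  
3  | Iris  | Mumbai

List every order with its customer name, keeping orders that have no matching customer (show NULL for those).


LEFT JOIN keeps every row from orders (the left table); where customer_id has no match in customers, the customer columns become NULL. Walk through each order:
  - order 1 (Desk): customer_id=2 -> matches Rosa
  - order 2 (Phone): customer_id=NULL, no match -> kept with NULL
  - order 3 (Camera): customer_id=3 -> matches Iris
  - order 4 (Webcam): customer_id=NULL, no match -> kept with NULL
All 4 rows appear; 2 have NULL customer.

SQL:
SELECT a.product, b.name AS customer
FROM orders a
LEFT JOIN customers b ON a.customer_id = b.id

Result:
product | customer
--------+---------
Desk    | Rosa    
Phone   | NULL    
Camera  | Iris    
Webcam  | NULL    
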